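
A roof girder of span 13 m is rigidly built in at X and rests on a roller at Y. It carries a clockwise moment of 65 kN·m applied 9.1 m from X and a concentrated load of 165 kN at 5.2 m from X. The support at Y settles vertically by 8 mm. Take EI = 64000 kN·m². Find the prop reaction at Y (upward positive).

R_Y = 40.45 kN

Release the roller at Y. Primary structure: cantilever fixed at X.
Downward deflection at the released point Y due to the loads:
  clockwise couple 65 at a = 9.1: M₀a(2L − a)/(2EI) = 4998/EI
  point load 165 at a = 5.2: Pa²(3L − a)/(6EI) = 25134/EI
  δ_0 = 30132/EI
Flexibility coefficient — unit upward force at Y: δ_{YY} = L³/(3EI) = 732.3/EI.
With EI = 64000 kN·m²: δ_0 = 0.47081 m and δ_{YY} = 0.011443 m/kN.
Compatibility — the beam at Y must follow the support down by 0.008 m: δ_0 − R_Y·δ_{YY} = 0.008, so R_Y = (0.47081 − 0.008)/0.011443 = 40.45 kN.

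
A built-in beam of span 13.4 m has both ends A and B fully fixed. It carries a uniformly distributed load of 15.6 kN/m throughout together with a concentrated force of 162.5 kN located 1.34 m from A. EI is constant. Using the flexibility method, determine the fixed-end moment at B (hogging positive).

M_B = 253 kN·m

Take the two fixed-end moments M_A, M_B as redundants; the released structure is the simple span AB.
Simple-span end rotations at A and B under the given loads:
  at A: UDL 15.6: wL³/(24EI) = 1564/EI
  at B: UDL 15.6: wL³/(24EI) = 1564/EI
  at A: point load 162.5 at a = 1.34: Pab(L + b)/(6LEI) = 831.6/EI
  at B: point load 162.5 at a = 1.34: Pab(L + a)/(6LEI) = 481.4/EI
  θ_A0 = 2396/EI,  θ_B0 = 2045/EI
Flexibility coefficients: a unit moment at one end gives L/(3EI) there and L/(6EI) at the far end, so f₁₁ = f₂₂ = 4.467/EI and f₁₂ = f₂₁ = 2.233/EI.
Compatibility — zero rotation at each built-in end:
  4.467 M_A + 2.233 M_B = 2396
  2.233 M_A + 4.467 M_B = 2045
Solving the pair gives M_A = 409.8 kN·m and M_B = 253 kN·m (hogging).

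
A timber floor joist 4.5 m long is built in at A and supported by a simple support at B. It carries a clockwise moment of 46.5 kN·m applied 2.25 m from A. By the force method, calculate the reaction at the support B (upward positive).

Take the reaction at B as the redundant and release it; the primary structure is a cantilever fixed at A.
Deflection at B on the released cantilever, summing each load's contribution:
  clockwise couple 46.5 at a = 2.25: M₀a(2L − a)/(2EI) = 353.1/EI
Tip deflection under a unit load at B: L³/(3EI) = 30.38/EI.
Compatibility at B: δ_0 − R_B·δ_{BB} = 0, so R_B = 353.1/30.38 = 11.62 kN.

R_B = 11.62 kN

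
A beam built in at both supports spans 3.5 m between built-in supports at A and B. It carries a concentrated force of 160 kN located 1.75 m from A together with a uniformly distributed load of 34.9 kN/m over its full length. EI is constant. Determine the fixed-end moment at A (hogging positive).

M_A = 105.6 kN·m

Take the two fixed-end moments M_A, M_B as redundants; the released structure is the simple span AB.
Simple-span end rotations at A and B under the given loads:
  at A: point load 160 at a = 1.75: Pab(L + b)/(6LEI) = 122.5/EI
  at B: point load 160 at a = 1.75: Pab(L + a)/(6LEI) = 122.5/EI
  at A: UDL 34.9: wL³/(24EI) = 62.35/EI
  at B: UDL 34.9: wL³/(24EI) = 62.35/EI
  θ_A0 = 184.8/EI,  θ_B0 = 184.8/EI
Flexibility coefficients: a unit moment at one end gives L/(3EI) there and L/(6EI) at the far end, so f₁₁ = f₂₂ = 1.167/EI and f₁₂ = f₂₁ = 0.5833/EI.
Compatibility — zero rotation at each built-in end:
  1.167 M_A + 0.5833 M_B = 184.8
  0.5833 M_A + 1.167 M_B = 184.8
Solving the pair gives M_A = 105.6 kN·m and M_B = 105.6 kN·m (hogging).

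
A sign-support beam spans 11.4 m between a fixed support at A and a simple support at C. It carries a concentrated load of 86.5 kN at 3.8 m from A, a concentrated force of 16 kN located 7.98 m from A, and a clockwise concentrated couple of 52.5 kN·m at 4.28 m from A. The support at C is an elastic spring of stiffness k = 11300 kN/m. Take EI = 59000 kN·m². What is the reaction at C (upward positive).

Release the roller at C. Primary structure: cantilever fixed at A.
Free-end deflection of the primary structure under the applied loading (downward +):
  point load 86.5 at a = 3.8: Pa²(3L − a)/(6EI) = 6329/EI
  point load 16 at a = 7.98: Pa²(3L − a)/(6EI) = 4453/EI
  clockwise couple 52.5 at a = 4.28: M₀a(2L − a)/(2EI) = 2081/EI
  δ_0 = 12862/EI
Tip deflection under a unit load at C: L³/(3EI) = 493.8/EI.
With EI = 59000 kN·m²: δ_0 = 0.218 m and δ_{CC} = 0.00837 m/kN.
Compatibility — the spring shortens by R_C/k under the reaction it provides: δ_0 − R_C·δ_{CC} = R_C/k. With 1/k = 0.000088 m/kN, R_C = δ_0 / (δ_{CC} + 1/k) = 0.218 / (0.00837 + 0.000088) = 25.77 kN.

R_C = 25.77 kN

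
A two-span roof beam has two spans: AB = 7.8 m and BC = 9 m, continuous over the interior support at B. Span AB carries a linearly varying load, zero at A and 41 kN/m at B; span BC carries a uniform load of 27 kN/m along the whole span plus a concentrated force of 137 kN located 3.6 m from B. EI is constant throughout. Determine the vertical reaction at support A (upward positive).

R_A = 8.366 kN

Take M_B as the redundant. Released structure: two simple spans AB and BC with a hinge at B.
End slopes at the hinge B, treating each span as simply supported:
  span AB: triangular load, peak 41: w₀L³/(45EI) = 432.4/EI
  span BC: UDL 27: wL³/(24EI) = 820.1/EI
  span BC: point load 137 at a = 3.6: Pab(L + b)/(6LEI) = 710.2/EI
  relative rotation θ_0 = (432.4 + 1530)/EI = 1963/EI
A unit hogging moment at B produces rotation L₁/(3EI) + L₂/(3EI) = 5.6/EI.
Slope continuity at B: θ_0 = M_B·5.6/EI, so M_B = 1963/5.6 = 350.5 kN·m (hogging).
Span AB, ΣM about A with M_B applied at B: R_B^{AB}·7.8 = 831.5 + 350.5, so R_B^{AB} = 151.5 kN and R_A = 159.9 − 151.5 = 8.366 kN.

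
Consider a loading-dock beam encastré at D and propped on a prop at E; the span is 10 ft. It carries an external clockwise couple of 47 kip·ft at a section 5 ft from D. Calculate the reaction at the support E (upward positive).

R_E = 5.287 kip

Take the reaction at E as the redundant and release it; the primary structure is a cantilever fixed at D.
Primary-structure tip deflection at E by superposition:
  clockwise couple 47 at a = 5: M₀a(2L − a)/(2EI) = 1762/EI
Tip deflection under a unit load at E: L³/(3EI) = 333.3/EI.
The prop prevents deflection at E: R_E = δ_0/δ_{EE} = 1762/333.3 = 5.287 kip.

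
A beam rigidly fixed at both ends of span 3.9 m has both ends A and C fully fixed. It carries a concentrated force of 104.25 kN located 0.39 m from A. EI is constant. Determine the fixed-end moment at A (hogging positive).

Release both end moments; the primary structure is a simply-supported span AC with redundants M_A and M_C.
End rotations of the released simple span under the applied load (×1/EI):
  at A: point load 104.25 at a = 0.39: Pab(L + b)/(6LEI) = 45.19/EI
  at C: point load 104.25 at a = 0.39: Pab(L + a)/(6LEI) = 26.16/EI
  θ_A0 = 45.19/EI,  θ_C0 = 26.16/EI
Flexibility coefficients: a unit moment at one end gives L/(3EI) there and L/(6EI) at the far end, so f₁₁ = f₂₂ = 1.3/EI and f₁₂ = f₂₁ = 0.65/EI.
Compatibility — zero rotation at each built-in end:
  1.3 M_A + 0.65 M_C = 45.19
  0.65 M_A + 1.3 M_C = 26.16
Solving the pair gives M_A = 32.93 kN·m and M_C = 3.659 kN·m (hogging).

M_A = 32.93 kN·m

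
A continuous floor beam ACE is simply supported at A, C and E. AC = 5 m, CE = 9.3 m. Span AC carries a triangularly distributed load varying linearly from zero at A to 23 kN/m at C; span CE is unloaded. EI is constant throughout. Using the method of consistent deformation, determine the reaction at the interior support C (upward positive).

R_C = 42.46 kN

Insert a hinge at C; M_C is the redundant, and each span becomes simply supported.
Discontinuity in slope at C on the released structure — sum the simple-span end rotations:
  span AC: triangular load, peak 23: w₀L³/(45EI) = 63.89/EI
  relative rotation θ_0 = (63.89 + 0)/EI = 63.89/EI
A unit hogging moment at C produces rotation L₁/(3EI) + L₂/(3EI) = 4.767/EI.
Compatibility: M_C·(L₁+L₂)/(3EI) = θ_0, giving M_C = 13.4 kN·m (hogging).
Span AC, ΣM about A with M_C applied at C: R_C^{AC}·5 = 191.7 + 13.4, so R_C^{AC} = 41.01 kN and R_A = 57.5 − 41.01 = 16.49 kN.
Span CE, ΣM about E: R_C^{CE}·9.3 = 0 + 13.4, so R_C^{CE} = 1.441 kN and R_E = 0 − 1.441 = -1.441 kN.
R_C = 41.01 + 1.441 = 42.46 kN.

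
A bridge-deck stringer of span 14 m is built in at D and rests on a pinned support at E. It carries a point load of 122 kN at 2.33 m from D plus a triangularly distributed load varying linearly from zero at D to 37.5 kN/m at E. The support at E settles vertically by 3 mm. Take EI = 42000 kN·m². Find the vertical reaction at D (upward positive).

Remove the prop at E; the released (primary) structure is a cantilever built in at D.
Free-end deflection of the primary structure under the applied loading (downward +):
  point load 122 at a = 2.33: Pa²(3L − a)/(6EI) = 4379/EI
  triangular load, peak 37.5 at the free end: 11w₀L⁴/(120EI) = 132055/EI
  δ_0 = 136434/EI
Tip deflection under a unit load at E: L³/(3EI) = 914.7/EI.
With EI = 42000 kN·m²: δ_0 = 3.2484 m and δ_{EE} = 0.021778 m/kN.
Compatibility — the beam at E must follow the support down by 0.003 m: δ_0 − R_E·δ_{EE} = 0.003, so R_E = (3.2484 − 0.003)/0.021778 = 149 kN.
Vertical equilibrium: R_D = ΣP − R_E = 384.5 − 149 = 235.5 kN.

R_D = 235.5 kN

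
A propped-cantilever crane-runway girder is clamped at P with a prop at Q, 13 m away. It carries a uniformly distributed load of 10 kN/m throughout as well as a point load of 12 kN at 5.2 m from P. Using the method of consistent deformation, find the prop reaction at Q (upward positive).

R_Q = 51.25 kN

Release the roller at Q. Primary structure: cantilever fixed at P.
Free-end deflection of the primary structure under the applied loading (downward +):
  UDL 10: wL⁴/(8EI) = 35701/EI
  point load 12 at a = 5.2: Pa²(3L − a)/(6EI) = 1828/EI
  δ_0 = 37529/EI
Flexibility coefficient — unit upward force at Q: δ_{QQ} = L³/(3EI) = 732.3/EI.
Compatibility at Q: δ_0 − R_Q·δ_{QQ} = 0, so R_Q = 37529/732.3 = 51.25 kN.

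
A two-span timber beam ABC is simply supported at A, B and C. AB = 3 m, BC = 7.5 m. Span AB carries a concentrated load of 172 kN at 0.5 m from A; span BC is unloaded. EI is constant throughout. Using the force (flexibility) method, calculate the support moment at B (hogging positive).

Insert a hinge at B; M_B is the redundant, and each span becomes simply supported.
Rotations at B on the released spans (each span's end-slope, ×1/EI):
  span AB: point load 172 at a = 0.5: Pab(L + a)/(6LEI) = 41.81/EI
  relative rotation θ_0 = (41.81 + 0)/EI = 41.81/EI
A unit hogging moment at B produces rotation L₁/(3EI) + L₂/(3EI) = 3.5/EI.
Slope continuity at B: θ_0 = M_B·3.5/EI, so M_B = 41.81/3.5 = 11.94 kN·m (hogging).

M_B = 11.94 kN·m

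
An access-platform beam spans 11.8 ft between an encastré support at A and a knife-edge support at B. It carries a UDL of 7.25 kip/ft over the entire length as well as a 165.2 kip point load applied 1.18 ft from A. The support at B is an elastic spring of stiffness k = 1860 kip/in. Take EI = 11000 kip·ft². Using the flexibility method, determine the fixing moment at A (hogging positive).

Choose R_B as the redundant. The primary structure is the cantilever fixed at A.
Downward deflection at the released point B due to the loads:
  UDL 7.25: wL⁴/(8EI) = 17570/EI
  point load 165.2 at a = 1.18: Pa²(3L − a)/(6EI) = 1312/EI
  δ_0 = 18882/EI
Flexibility coefficient — unit upward force at B: δ_{BB} = L³/(3EI) = 547.7/EI.
With EI = 11000 kip·ft²: δ_0 = 1.7166 ft and δ_{BB} = 0.049789 ft/kip.
Compatibility — the spring shortens by R_B/k under the reaction it provides: δ_0 − R_B·δ_{BB} = R_B/k. With 1/k = 1/(1860×12) ft/kip = 0.000045 ft/kip, R_B = δ_0 / (δ_{BB} + 1/k) = 1.7166 / (0.049789 + 0.000045) = 34.45 kip.
Moment equilibrium about A: M_A = Σ(load moments about A) − R_B·L = 699.7 − 34.45×11.8 = 293.2 kip·ft.

M_A = 293.2 kip·ft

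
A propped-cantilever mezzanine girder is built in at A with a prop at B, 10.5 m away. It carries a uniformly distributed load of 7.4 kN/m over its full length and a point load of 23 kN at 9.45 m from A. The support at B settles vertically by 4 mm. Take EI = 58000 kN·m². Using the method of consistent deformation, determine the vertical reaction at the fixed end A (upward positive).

Release the roller at B. Primary structure: cantilever fixed at A.
Free-end deflection of the primary structure under the applied loading (downward +):
  UDL 7.4: wL⁴/(8EI) = 11243/EI
  point load 23 at a = 9.45: Pa²(3L − a)/(6EI) = 7548/EI
  δ_0 = 18792/EI
Tip deflection under a unit load at B: L³/(3EI) = 385.9/EI.
With EI = 58000 kN·m²: δ_0 = 0.324 m and δ_{BB} = 0.006653 m/kN.
Compatibility — the beam at B must follow the support down by 0.004 m: δ_0 − R_B·δ_{BB} = 0.004, so R_B = (0.324 − 0.004)/0.006653 = 48.1 kN.
Vertical equilibrium: R_A = ΣP − R_B = 100.7 − 48.1 = 52.6 kN.

R_A = 52.6 kN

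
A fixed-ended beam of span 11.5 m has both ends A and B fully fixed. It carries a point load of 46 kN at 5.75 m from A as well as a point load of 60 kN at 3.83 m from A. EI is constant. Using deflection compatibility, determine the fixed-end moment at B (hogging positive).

M_B = 117.2 kN·m

Release both end moments; the primary structure is a simply-supported span AB with redundants M_A and M_B.
On the primary (simply-supported) span, the end slopes from the loading are:
  at A: point load 46 at a = 5.75: Pab(L + b)/(6LEI) = 380.2/EI
  at B: point load 46 at a = 5.75: Pab(L + a)/(6LEI) = 380.2/EI
  at A: point load 60 at a = 3.83: Pab(L + b)/(6LEI) = 489.7/EI
  at B: point load 60 at a = 3.83: Pab(L + a)/(6LEI) = 391.6/EI
  θ_A0 = 869.9/EI,  θ_B0 = 771.8/EI
Flexibility coefficients: a unit moment at one end gives L/(3EI) there and L/(6EI) at the far end, so f₁₁ = f₂₂ = 3.833/EI and f₁₂ = f₂₁ = 1.917/EI.
Compatibility — zero rotation at each built-in end:
  3.833 M_A + 1.917 M_B = 869.9
  1.917 M_A + 3.833 M_B = 771.8
Solving the pair gives M_A = 168.3 kN·m and M_B = 117.2 kN·m (hogging).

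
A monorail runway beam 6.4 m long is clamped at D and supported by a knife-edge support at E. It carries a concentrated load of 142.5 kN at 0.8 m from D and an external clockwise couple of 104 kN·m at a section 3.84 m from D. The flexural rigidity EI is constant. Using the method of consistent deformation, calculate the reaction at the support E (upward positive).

Remove the prop at E; the released (primary) structure is a cantilever built in at D.
Downward deflection at the released point E due to the loads:
  point load 142.5 at a = 0.8: Pa²(3L − a)/(6EI) = 279.7/EI
  clockwise couple 104 at a = 3.84: M₀a(2L − a)/(2EI) = 1789/EI
  δ_0 = 2069/EI
Flexibility coefficient — unit upward force at E: δ_{EE} = L³/(3EI) = 87.38/EI.
The prop prevents deflection at E: R_E = δ_0/δ_{EE} = 2069/87.38 = 23.68 kN.

R_E = 23.68 kN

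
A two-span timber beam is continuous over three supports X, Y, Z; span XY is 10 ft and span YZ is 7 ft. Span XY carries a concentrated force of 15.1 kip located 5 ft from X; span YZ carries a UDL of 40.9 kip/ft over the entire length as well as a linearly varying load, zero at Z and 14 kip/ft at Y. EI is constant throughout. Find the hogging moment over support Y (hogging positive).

M_Y = 138.6 kip·ft

Insert a hinge at Y; M_Y is the redundant, and each span becomes simply supported.
Rotations at Y on the released spans (each span's end-slope, ×1/EI):
  span XY: point load 15.1 at a = 5: Pab(L + a)/(6LEI) = 94.38/EI
  span YZ: UDL 40.9: wL³/(24EI) = 584.5/EI
  span YZ: triangular load, peak 14: w₀L³/(45EI) = 106.7/EI
  relative rotation θ_0 = (94.38 + 691.2)/EI = 785.6/EI
A unit hogging moment at Y produces rotation L₁/(3EI) + L₂/(3EI) = 5.667/EI.
Compatibility: M_Y·(L₁+L₂)/(3EI) = θ_0, giving M_Y = 138.6 kip·ft (hogging).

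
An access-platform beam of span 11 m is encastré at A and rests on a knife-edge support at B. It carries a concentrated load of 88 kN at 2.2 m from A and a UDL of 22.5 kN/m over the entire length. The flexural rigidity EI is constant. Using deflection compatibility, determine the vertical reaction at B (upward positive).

Release the roller at B. Primary structure: cantilever fixed at A.
Free-end deflection of the primary structure under the applied loading (downward +):
  point load 88 at a = 2.2: Pa²(3L − a)/(6EI) = 2186/EI
  UDL 22.5: wL⁴/(8EI) = 41178/EI
  δ_0 = 43364/EI
Flexibility coefficient — unit upward force at B: δ_{BB} = L³/(3EI) = 443.7/EI.
The prop prevents deflection at B: R_B = δ_0/δ_{BB} = 43364/443.7 = 97.74 kN.

R_B = 97.74 kN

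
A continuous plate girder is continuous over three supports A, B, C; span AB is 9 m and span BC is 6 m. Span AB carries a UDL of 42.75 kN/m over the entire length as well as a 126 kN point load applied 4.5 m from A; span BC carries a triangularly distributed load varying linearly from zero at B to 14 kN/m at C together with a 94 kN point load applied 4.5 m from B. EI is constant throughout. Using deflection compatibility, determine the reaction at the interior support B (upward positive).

R_B = 411.1 kN

Take M_B as the redundant. Released structure: two simple spans AB and BC with a hinge at B.
End slopes at the hinge B, treating each span as simply supported:
  span AB: UDL 42.75: wL³/(24EI) = 1299/EI
  span AB: point load 126 at a = 4.5: Pab(L + a)/(6LEI) = 637.9/EI
  span BC: triangular load, peak 14: 7w₀L³/(360EI) = 58.8/EI
  span BC: point load 94 at a = 4.5: Pab(L + b)/(6LEI) = 132.2/EI
  relative rotation θ_0 = (1936 + 191)/EI = 2127/EI
A unit hogging moment at B produces rotation L₁/(3EI) + L₂/(3EI) = 5/EI.
Slope continuity at B: θ_0 = M_B·5/EI, so M_B = 2127/5 = 425.5 kN·m (hogging).
Span AB, ΣM about A with M_B applied at B: R_B^{AB}·9 = 2298 + 425.5, so R_B^{AB} = 302.7 kN and R_A = 510.8 − 302.7 = 208.1 kN.
Span BC, ΣM about C: R_B^{BC}·6 = 225 + 425.5, so R_B^{BC} = 108.4 kN and R_C = 136 − 108.4 = 27.59 kN.
R_B = 302.7 + 108.4 = 411.1 kN.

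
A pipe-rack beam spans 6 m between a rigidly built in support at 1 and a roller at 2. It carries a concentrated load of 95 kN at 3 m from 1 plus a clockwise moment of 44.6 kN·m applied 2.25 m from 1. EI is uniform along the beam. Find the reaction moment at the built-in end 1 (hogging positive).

M_1 = 110.7 kN·m

Take the reaction at 2 as the redundant and release it; the primary structure is a cantilever fixed at 1.
Free-end deflection of the primary structure under the applied loading (downward +):
  point load 95 at a = 3: Pa²(3L − a)/(6EI) = 2138/EI
  clockwise couple 44.6 at a = 2.25: M₀a(2L − a)/(2EI) = 489.2/EI
  δ_0 = 2627/EI
Tip deflection under a unit load at 2: L³/(3EI) = 72/EI.
Compatibility at 2: δ_0 − R_2·δ_{22} = 0, so R_2 = 2627/72 = 36.48 kN.
Moment equilibrium about 1: M_1 = Σ(load moments about 1) − R_2·L = 329.6 − 36.48×6 = 110.7 kN·m.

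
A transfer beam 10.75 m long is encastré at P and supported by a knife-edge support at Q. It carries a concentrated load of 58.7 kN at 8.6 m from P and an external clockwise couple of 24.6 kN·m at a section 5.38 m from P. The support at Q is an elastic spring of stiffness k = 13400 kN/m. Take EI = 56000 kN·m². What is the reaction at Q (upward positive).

R_Q = 43.46 kN

Choose R_Q as the redundant. The primary structure is the cantilever fixed at P.
Free-end deflection of the primary structure under the applied loading (downward +):
  point load 58.7 at a = 8.6: Pa²(3L − a)/(6EI) = 17113/EI
  clockwise couple 24.6 at a = 5.38: M₀a(2L − a)/(2EI) = 1067/EI
  δ_0 = 18179/EI
Flexibility coefficient — unit upward force at Q: δ_{QQ} = L³/(3EI) = 414.1/EI.
With EI = 56000 kN·m²: δ_0 = 0.32463 m and δ_{QQ} = 0.007395 m/kN.
Compatibility — the spring shortens by R_Q/k under the reaction it provides: δ_0 − R_Q·δ_{QQ} = R_Q/k. With 1/k = 0.000075 m/kN, R_Q = δ_0 / (δ_{QQ} + 1/k) = 0.32463 / (0.007395 + 0.000075) = 43.46 kN.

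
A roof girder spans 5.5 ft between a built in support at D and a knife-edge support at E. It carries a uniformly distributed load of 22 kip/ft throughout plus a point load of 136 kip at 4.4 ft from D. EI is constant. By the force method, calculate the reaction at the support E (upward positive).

Remove the prop at E; the released (primary) structure is a cantilever built in at D.
Free-end deflection of the primary structure under the applied loading (downward +):
  UDL 22: wL⁴/(8EI) = 2516/EI
  point load 136 at a = 4.4: Pa²(3L − a)/(6EI) = 5310/EI
  δ_0 = 7826/EI
Tip deflection under a unit load at E: L³/(3EI) = 55.46/EI.
The prop prevents deflection at E: R_E = δ_0/δ_{EE} = 7826/55.46 = 141.1 kip.

R_E = 141.1 kip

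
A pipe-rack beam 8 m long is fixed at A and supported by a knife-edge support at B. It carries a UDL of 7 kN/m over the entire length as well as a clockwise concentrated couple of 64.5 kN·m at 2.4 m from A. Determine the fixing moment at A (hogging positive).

M_A = 71.16 kN·m

Release the roller at B. Primary structure: cantilever fixed at A.
Primary-structure tip deflection at B by superposition:
  UDL 7: wL⁴/(8EI) = 3584/EI
  clockwise couple 64.5 at a = 2.4: M₀a(2L − a)/(2EI) = 1053/EI
  δ_0 = 4637/EI
Tip deflection under a unit load at B: L³/(3EI) = 170.7/EI.
Compatibility at B: δ_0 − R_B·δ_{BB} = 0, so R_B = 4637/170.7 = 27.17 kN.
Moment equilibrium about A: M_A = Σ(load moments about A) − R_B·L = 288.5 − 27.17×8 = 71.16 kN·m.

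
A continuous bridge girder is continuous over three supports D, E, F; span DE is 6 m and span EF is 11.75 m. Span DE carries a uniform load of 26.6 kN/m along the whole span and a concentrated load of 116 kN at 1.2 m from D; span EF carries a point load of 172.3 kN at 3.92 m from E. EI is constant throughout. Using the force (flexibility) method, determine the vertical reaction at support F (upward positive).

R_F = 30.99 kN

Take M_E as the redundant. Released structure: two simple spans DE and EF with a hinge at E.
Rotations at E on the released spans (each span's end-slope, ×1/EI):
  span DE: UDL 26.6: wL³/(24EI) = 239.4/EI
  span DE: point load 116 at a = 1.2: Pab(L + a)/(6LEI) = 133.6/EI
  span EF: point load 172.3 at a = 3.92: Pab(L + b)/(6LEI) = 1469/EI
  relative rotation θ_0 = (373 + 1469)/EI = 1842/EI
A unit hogging moment at E produces rotation L₁/(3EI) + L₂/(3EI) = 5.917/EI.
Compatibility: M_E·(L₁+L₂)/(3EI) = θ_0, giving M_E = 311.3 kN·m (hogging).
Span EF, ΣM about F: R_E^{EF}·11.75 = 1349 + 311.3, so R_E^{EF} = 141.3 kN and R_F = 172.3 − 141.3 = 30.99 kN.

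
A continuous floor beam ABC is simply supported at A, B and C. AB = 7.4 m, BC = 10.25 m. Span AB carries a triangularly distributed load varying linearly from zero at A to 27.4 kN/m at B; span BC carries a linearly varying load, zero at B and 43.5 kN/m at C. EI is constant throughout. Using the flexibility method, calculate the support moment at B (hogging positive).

M_B = 196.8 kN·m

Release continuity at B by inserting a hinge; the redundant is the internal moment M_B. The primary structure is two simply-supported spans AB and BC.
Rotations at B on the released spans (each span's end-slope, ×1/EI):
  span AB: triangular load, peak 27.4: w₀L³/(45EI) = 246.7/EI
  span BC: triangular load, peak 43.5: 7w₀L³/(360EI) = 910.9/EI
  relative rotation θ_0 = (246.7 + 910.9)/EI = 1158/EI
A unit hogging moment at B produces rotation L₁/(3EI) + L₂/(3EI) = 5.883/EI.
Slope continuity at B: θ_0 = M_B·5.883/EI, so M_B = 1158/5.883 = 196.8 kN·m (hogging).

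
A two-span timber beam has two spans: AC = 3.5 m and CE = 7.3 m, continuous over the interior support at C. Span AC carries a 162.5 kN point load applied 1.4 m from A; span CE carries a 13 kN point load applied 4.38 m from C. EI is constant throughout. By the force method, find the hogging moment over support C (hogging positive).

Release continuity at C by inserting a hinge; the redundant is the internal moment M_C. The primary structure is two simply-supported spans AC and CE.
End slopes at the hinge C, treating each span as simply supported:
  span AC: point load 162.5 at a = 1.4: Pab(L + a)/(6LEI) = 111.5/EI
  span CE: point load 13 at a = 4.38: Pab(L + b)/(6LEI) = 38.8/EI
  relative rotation θ_0 = (111.5 + 38.8)/EI = 150.3/EI
A unit hogging moment at C produces rotation L₁/(3EI) + L₂/(3EI) = 3.6/EI.
Compatibility: M_C·(L₁+L₂)/(3EI) = θ_0, giving M_C = 41.74 kN·m (hogging).

M_C = 41.74 kN·m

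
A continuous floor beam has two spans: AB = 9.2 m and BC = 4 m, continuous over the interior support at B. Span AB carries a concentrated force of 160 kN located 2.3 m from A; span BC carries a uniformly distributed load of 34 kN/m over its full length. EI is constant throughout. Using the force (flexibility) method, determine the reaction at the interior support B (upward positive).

R_B = 158.5 kN

Release continuity at B by inserting a hinge; the redundant is the internal moment M_B. The primary structure is two simply-supported spans AB and BC.
Rotations at B on the released spans (each span's end-slope, ×1/EI):
  span AB: point load 160 at a = 2.3: Pab(L + a)/(6LEI) = 529/EI
  span BC: UDL 34: wL³/(24EI) = 90.67/EI
  relative rotation θ_0 = (529 + 90.67)/EI = 619.7/EI
A unit hogging moment at B produces rotation L₁/(3EI) + L₂/(3EI) = 4.4/EI.
Slope continuity at B: θ_0 = M_B·4.4/EI, so M_B = 619.7/4.4 = 140.8 kN·m (hogging).
Span AB, ΣM about A with M_B applied at B: R_B^{AB}·9.2 = 368 + 140.8, so R_B^{AB} = 55.31 kN and R_A = 160 − 55.31 = 104.7 kN.
Span BC, ΣM about C: R_B^{BC}·4 = 272 + 140.8, so R_B^{BC} = 103.2 kN and R_C = 136 − 103.2 = 32.79 kN.
R_B = 55.31 + 103.2 = 158.5 kN.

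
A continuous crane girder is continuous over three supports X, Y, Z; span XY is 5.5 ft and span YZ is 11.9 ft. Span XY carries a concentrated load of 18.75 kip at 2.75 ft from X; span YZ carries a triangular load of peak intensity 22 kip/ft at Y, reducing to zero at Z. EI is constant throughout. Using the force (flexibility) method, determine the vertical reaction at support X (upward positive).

R_X = -17.56 kip

Insert a hinge at Y; M_Y is the redundant, and each span becomes simply supported.
End slopes at the hinge Y, treating each span as simply supported:
  span XY: point load 18.75 at a = 2.75: Pab(L + a)/(6LEI) = 35.45/EI
  span YZ: triangular load, peak 22: w₀L³/(45EI) = 823.9/EI
  relative rotation θ_0 = (35.45 + 823.9)/EI = 859.3/EI
A unit hogging moment at Y produces rotation L₁/(3EI) + L₂/(3EI) = 5.8/EI.
Slope continuity at Y: θ_0 = M_Y·5.8/EI, so M_Y = 859.3/5.8 = 148.2 kip·ft (hogging).
Span XY, ΣM about X with M_Y applied at Y: R_Y^{XY}·5.5 = 51.56 + 148.2, so R_Y^{XY} = 36.31 kip and R_X = 18.75 − 36.31 = -17.56 kip.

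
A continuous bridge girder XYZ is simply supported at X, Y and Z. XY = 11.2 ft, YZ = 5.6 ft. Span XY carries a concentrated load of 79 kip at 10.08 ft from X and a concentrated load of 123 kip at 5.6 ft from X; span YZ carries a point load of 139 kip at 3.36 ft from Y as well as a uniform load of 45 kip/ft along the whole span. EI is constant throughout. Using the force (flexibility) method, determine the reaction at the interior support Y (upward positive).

R_Y = 401.3 kip

Release continuity at Y by inserting a hinge; the redundant is the internal moment M_Y. The primary structure is two simply-supported spans XY and YZ.
Discontinuity in slope at Y on the released structure — sum the simple-span end rotations:
  span XY: point load 79 at a = 10.08: Pab(L + a)/(6LEI) = 282.4/EI
  span XY: point load 123 at a = 5.6: Pab(L + a)/(6LEI) = 964.3/EI
  span YZ: point load 139 at a = 3.36: Pab(L + b)/(6LEI) = 244.1/EI
  span YZ: UDL 45: wL³/(24EI) = 329.3/EI
  relative rotation θ_0 = (1247 + 573.4)/EI = 1820/EI
A unit hogging moment at Y produces rotation L₁/(3EI) + L₂/(3EI) = 5.6/EI.
Compatibility: M_Y·(L₁+L₂)/(3EI) = θ_0, giving M_Y = 325 kip·ft (hogging).
Span XY, ΣM about X with M_Y applied at Y: R_Y^{XY}·11.2 = 1485 + 325, so R_Y^{XY} = 161.6 kip and R_X = 202 − 161.6 = 40.38 kip.
Span YZ, ΣM about Z: R_Y^{YZ}·5.6 = 1017 + 325, so R_Y^{YZ} = 239.6 kip and R_Z = 391 − 239.6 = 151.4 kip.
R_Y = 161.6 + 239.6 = 401.3 kip.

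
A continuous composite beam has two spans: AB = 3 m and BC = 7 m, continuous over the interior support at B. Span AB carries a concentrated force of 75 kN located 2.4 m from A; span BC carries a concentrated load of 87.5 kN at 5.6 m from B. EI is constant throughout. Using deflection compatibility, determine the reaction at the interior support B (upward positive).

Release continuity at B by inserting a hinge; the redundant is the internal moment M_B. The primary structure is two simply-supported spans AB and BC.
Discontinuity in slope at B on the released structure — sum the simple-span end rotations:
  span AB: point load 75 at a = 2.4: Pab(L + a)/(6LEI) = 32.4/EI
  span BC: point load 87.5 at a = 5.6: Pab(L + b)/(6LEI) = 137.2/EI
  relative rotation θ_0 = (32.4 + 137.2)/EI = 169.6/EI
A unit hogging moment at B produces rotation L₁/(3EI) + L₂/(3EI) = 3.333/EI.
Slope continuity at B: θ_0 = M_B·3.333/EI, so M_B = 169.6/3.333 = 50.88 kN·m (hogging).
Span AB, ΣM about A with M_B applied at B: R_B^{AB}·3 = 180 + 50.88, so R_B^{AB} = 76.96 kN and R_A = 75 − 76.96 = -1.96 kN.
Span BC, ΣM about C: R_B^{BC}·7 = 122.5 + 50.88, so R_B^{BC} = 24.77 kN and R_C = 87.5 − 24.77 = 62.73 kN.
R_B = 76.96 + 24.77 = 101.7 kN.

R_B = 101.7 kN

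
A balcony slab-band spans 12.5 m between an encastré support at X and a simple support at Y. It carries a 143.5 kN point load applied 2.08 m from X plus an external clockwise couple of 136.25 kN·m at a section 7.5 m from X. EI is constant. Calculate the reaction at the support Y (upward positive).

Remove the prop at Y; the released (primary) structure is a cantilever built in at X.
Free-end deflection of the primary structure under the applied loading (downward +):
  point load 143.5 at a = 2.08: Pa²(3L − a)/(6EI) = 3665/EI
  clockwise couple 136.25 at a = 7.5: M₀a(2L − a)/(2EI) = 8941/EI
  δ_0 = 12606/EI
Tip deflection under a unit load at Y: L³/(3EI) = 651/EI.
Compatibility at Y: δ_0 − R_Y·δ_{YY} = 0, so R_Y = 12606/651 = 19.36 kN.

R_Y = 19.36 kN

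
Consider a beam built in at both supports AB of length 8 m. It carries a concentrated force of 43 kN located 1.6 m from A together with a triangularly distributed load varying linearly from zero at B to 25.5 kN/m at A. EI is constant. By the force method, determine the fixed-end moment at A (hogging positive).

M_A = 125.6 kN·m

Take the two fixed-end moments M_A, M_B as redundants; the released structure is the simple span AB.
Simple-span end rotations at A and B under the given loads:
  at A: point load 43 at a = 1.6: Pab(L + b)/(6LEI) = 132.1/EI
  at B: point load 43 at a = 1.6: Pab(L + a)/(6LEI) = 88.06/EI
  at A: triangular load, peak 25.5: w₀L³/(45EI) = 290.1/EI
  at B: triangular load, peak 25.5: 7w₀L³/(360EI) = 253.9/EI
  θ_A0 = 422.2/EI,  θ_B0 = 341.9/EI
Flexibility coefficients: a unit moment at one end gives L/(3EI) there and L/(6EI) at the far end, so f₁₁ = f₂₂ = 2.667/EI and f₁₂ = f₂₁ = 1.333/EI.
Compatibility — zero rotation at each built-in end:
  2.667 M_A + 1.333 M_B = 422.2
  1.333 M_A + 2.667 M_B = 341.9
Solving the pair gives M_A = 125.6 kN·m and M_B = 65.41 kN·m (hogging).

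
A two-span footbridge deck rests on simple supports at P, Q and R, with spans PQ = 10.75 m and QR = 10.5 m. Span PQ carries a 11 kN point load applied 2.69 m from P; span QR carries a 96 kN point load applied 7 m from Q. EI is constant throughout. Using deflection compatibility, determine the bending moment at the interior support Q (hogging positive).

Release continuity at Q by inserting a hinge; the redundant is the internal moment M_Q. The primary structure is two simply-supported spans PQ and QR.
End slopes at the hinge Q, treating each span as simply supported:
  span PQ: point load 11 at a = 2.69: Pab(L + a)/(6LEI) = 49.7/EI
  span QR: point load 96 at a = 7: Pab(L + b)/(6LEI) = 522.7/EI
  relative rotation θ_0 = (49.7 + 522.7)/EI = 572.4/EI
A unit hogging moment at Q produces rotation L₁/(3EI) + L₂/(3EI) = 7.083/EI.
Compatibility: M_Q·(L₁+L₂)/(3EI) = θ_0, giving M_Q = 80.8 kN·m (hogging).

M_Q = 80.8 kN·m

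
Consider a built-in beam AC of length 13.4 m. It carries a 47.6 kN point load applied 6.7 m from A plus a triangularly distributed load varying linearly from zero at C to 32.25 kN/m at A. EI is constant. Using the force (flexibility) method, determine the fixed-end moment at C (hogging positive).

Take the two fixed-end moments M_A, M_C as redundants; the released structure is the simple span AC.
Simple-span end rotations at A and C under the given loads:
  at A: point load 47.6 at a = 6.7: Pab(L + b)/(6LEI) = 534.2/EI
  at C: point load 47.6 at a = 6.7: Pab(L + a)/(6LEI) = 534.2/EI
  at A: triangular load, peak 32.25: w₀L³/(45EI) = 1724/EI
  at C: triangular load, peak 32.25: 7w₀L³/(360EI) = 1509/EI
  θ_A0 = 2259/EI,  θ_C0 = 2043/EI
Flexibility coefficients: a unit moment at one end gives L/(3EI) there and L/(6EI) at the far end, so f₁₁ = f₂₂ = 4.467/EI and f₁₂ = f₂₁ = 2.233/EI.
Compatibility — zero rotation at each built-in end:
  4.467 M_A + 2.233 M_C = 2259
  2.233 M_A + 4.467 M_C = 2043
Solving the pair gives M_A = 369.3 kN·m and M_C = 272.8 kN·m (hogging).

M_C = 272.8 kN·m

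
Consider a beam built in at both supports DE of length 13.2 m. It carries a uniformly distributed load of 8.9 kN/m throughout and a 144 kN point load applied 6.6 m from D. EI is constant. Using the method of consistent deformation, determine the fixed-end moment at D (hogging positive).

Take the two fixed-end moments M_D, M_E as redundants; the released structure is the simple span DE.
Simple-span end rotations at D and E under the given loads:
  at D: UDL 8.9: wL³/(24EI) = 852.9/EI
  at E: UDL 8.9: wL³/(24EI) = 852.9/EI
  at D: point load 144 at a = 6.6: Pab(L + b)/(6LEI) = 1568/EI
  at E: point load 144 at a = 6.6: Pab(L + a)/(6LEI) = 1568/EI
  θ_D0 = 2421/EI,  θ_E0 = 2421/EI
Flexibility coefficients: a unit moment at one end gives L/(3EI) there and L/(6EI) at the far end, so f₁₁ = f₂₂ = 4.4/EI and f₁₂ = f₂₁ = 2.2/EI.
Compatibility — zero rotation at each built-in end:
  4.4 M_D + 2.2 M_E = 2421
  2.2 M_D + 4.4 M_E = 2421
Solving the pair gives M_D = 366.8 kN·m and M_E = 366.8 kN·m (hogging).

M_D = 366.8 kN·m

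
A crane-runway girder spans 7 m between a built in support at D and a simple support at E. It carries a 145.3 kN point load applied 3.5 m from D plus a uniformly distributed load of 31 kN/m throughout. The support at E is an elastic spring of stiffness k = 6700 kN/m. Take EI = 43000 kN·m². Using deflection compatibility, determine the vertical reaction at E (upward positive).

Remove the prop at E; the released (primary) structure is a cantilever built in at D.
Deflection at E on the released cantilever, summing each load's contribution:
  point load 145.3 at a = 3.5: Pa²(3L − a)/(6EI) = 5191/EI
  UDL 31: wL⁴/(8EI) = 9304/EI
  δ_0 = 14495/EI
Tip deflection under a unit load at E: L³/(3EI) = 114.3/EI.
With EI = 43000 kN·m²: δ_0 = 0.3371 m and δ_{EE} = 0.002659 m/kN.
Compatibility — the spring shortens by R_E/k under the reaction it provides: δ_0 − R_E·δ_{EE} = R_E/k. With 1/k = 0.000149 m/kN, R_E = δ_0 / (δ_{EE} + 1/k) = 0.3371 / (0.002659 + 0.000149) = 120 kN.

R_E = 120 kN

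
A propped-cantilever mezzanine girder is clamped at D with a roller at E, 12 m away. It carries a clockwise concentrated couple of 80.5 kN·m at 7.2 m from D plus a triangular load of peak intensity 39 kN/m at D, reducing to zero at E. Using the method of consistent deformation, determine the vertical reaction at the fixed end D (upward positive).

Release the roller at E. Primary structure: cantilever fixed at D.
Primary-structure tip deflection at E by superposition:
  clockwise couple 80.5 at a = 7.2: M₀a(2L − a)/(2EI) = 4869/EI
  triangular load, peak 39 at the fixed end: w₀L⁴/(30EI) = 26957/EI
  δ_0 = 31825/EI
Flexibility coefficient — unit upward force at E: δ_{EE} = L³/(3EI) = 576/EI.
The prop prevents deflection at E: R_E = δ_0/δ_{EE} = 31825/576 = 55.25 kN.
Vertical equilibrium: R_D = ΣP − R_E = 234 − 55.25 = 178.7 kN.

R_D = 178.7 kN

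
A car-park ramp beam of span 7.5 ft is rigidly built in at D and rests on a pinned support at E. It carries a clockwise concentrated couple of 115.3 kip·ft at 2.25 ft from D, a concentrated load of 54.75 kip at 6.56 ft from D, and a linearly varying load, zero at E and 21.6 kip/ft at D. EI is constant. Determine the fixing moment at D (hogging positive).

M_D = 133.4 kip·ft

Remove the prop at E; the released (primary) structure is a cantilever built in at D.
Primary-structure tip deflection at E by superposition:
  clockwise couple 115.3 at a = 2.25: M₀a(2L − a)/(2EI) = 1654/EI
  point load 54.75 at a = 6.56: Pa²(3L − a)/(6EI) = 6259/EI
  triangular load, peak 21.6 at the fixed end: w₀L⁴/(30EI) = 2278/EI
  δ_0 = 10191/EI
Flexibility coefficient — unit upward force at E: δ_{EE} = L³/(3EI) = 140.6/EI.
The prop prevents deflection at E: R_E = δ_0/δ_{EE} = 10191/140.6 = 72.47 kip.
Moment equilibrium about D: M_D = Σ(load moments about D) − R_E·L = 677 − 72.47×7.5 = 133.4 kip·ft.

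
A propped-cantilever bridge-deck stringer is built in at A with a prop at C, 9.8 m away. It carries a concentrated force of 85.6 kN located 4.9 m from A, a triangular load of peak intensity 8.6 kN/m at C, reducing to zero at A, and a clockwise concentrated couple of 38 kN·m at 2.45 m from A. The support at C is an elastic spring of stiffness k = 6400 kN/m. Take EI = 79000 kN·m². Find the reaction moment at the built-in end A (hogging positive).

M_A = 238 kN·m

Choose R_C as the redundant. The primary structure is the cantilever fixed at A.
Primary-structure tip deflection at C by superposition:
  point load 85.6 at a = 4.9: Pa²(3L − a)/(6EI) = 8392/EI
  triangular load, peak 8.6 at the free end: 11w₀L⁴/(120EI) = 7271/EI
  clockwise couple 38 at a = 2.45: M₀a(2L − a)/(2EI) = 798.3/EI
  δ_0 = 16462/EI
Tip deflection under a unit load at C: L³/(3EI) = 313.7/EI.
With EI = 79000 kN·m²: δ_0 = 0.20838 m and δ_{CC} = 0.003971 m/kN.
Compatibility — the spring shortens by R_C/k under the reaction it provides: δ_0 − R_C·δ_{CC} = R_C/k. With 1/k = 0.000156 m/kN, R_C = δ_0 / (δ_{CC} + 1/k) = 0.20838 / (0.003971 + 0.000156) = 50.49 kN.
Moment equilibrium about A: M_A = Σ(load moments about A) − R_C·L = 732.8 − 50.49×9.8 = 238 kN·m.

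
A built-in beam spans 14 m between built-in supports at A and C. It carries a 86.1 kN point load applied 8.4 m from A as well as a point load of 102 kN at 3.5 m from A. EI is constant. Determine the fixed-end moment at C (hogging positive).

M_C = 240.5 kN·m

Take the two fixed-end moments M_A, M_C as redundants; the released structure is the simple span AC.
End rotations of the released simple span under the applied load (×1/EI):
  at A: point load 86.1 at a = 8.4: Pab(L + b)/(6LEI) = 945/EI
  at C: point load 86.1 at a = 8.4: Pab(L + a)/(6LEI) = 1080/EI
  at A: point load 102 at a = 3.5: Pab(L + b)/(6LEI) = 1093/EI
  at C: point load 102 at a = 3.5: Pab(L + a)/(6LEI) = 780.9/EI
  θ_A0 = 2038/EI,  θ_C0 = 1861/EI
Flexibility coefficients: a unit moment at one end gives L/(3EI) there and L/(6EI) at the far end, so f₁₁ = f₂₂ = 4.667/EI and f₁₂ = f₂₁ = 2.333/EI.
Compatibility — zero rotation at each built-in end:
  4.667 M_A + 2.333 M_C = 2038
  2.333 M_A + 4.667 M_C = 1861
Solving the pair gives M_A = 316.5 kN·m and M_C = 240.5 kN·m (hogging).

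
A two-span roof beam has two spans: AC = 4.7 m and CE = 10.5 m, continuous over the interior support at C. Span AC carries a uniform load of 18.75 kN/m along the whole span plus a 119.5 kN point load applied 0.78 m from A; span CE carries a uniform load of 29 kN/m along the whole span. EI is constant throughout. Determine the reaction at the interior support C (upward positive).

R_C = 310.4 kN

Insert a hinge at C; M_C is the redundant, and each span becomes simply supported.
End slopes at the hinge C, treating each span as simply supported:
  span AC: UDL 18.75: wL³/(24EI) = 81.11/EI
  span AC: point load 119.5 at a = 0.78: Pab(L + a)/(6LEI) = 71/EI
  span CE: UDL 29: wL³/(24EI) = 1399/EI
  relative rotation θ_0 = (152.1 + 1399)/EI = 1551/EI
A unit hogging moment at C produces rotation L₁/(3EI) + L₂/(3EI) = 5.067/EI.
Slope continuity at C: θ_0 = M_C·5.067/EI, so M_C = 1551/5.067 = 306.1 kN·m (hogging).
Span AC, ΣM about A with M_C applied at C: R_C^{AC}·4.7 = 300.3 + 306.1, so R_C^{AC} = 129 kN and R_A = 207.6 − 129 = 78.6 kN.
Span CE, ΣM about E: R_C^{CE}·10.5 = 1599 + 306.1, so R_C^{CE} = 181.4 kN and R_E = 304.5 − 181.4 = 123.1 kN.
R_C = 129 + 181.4 = 310.4 kN.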